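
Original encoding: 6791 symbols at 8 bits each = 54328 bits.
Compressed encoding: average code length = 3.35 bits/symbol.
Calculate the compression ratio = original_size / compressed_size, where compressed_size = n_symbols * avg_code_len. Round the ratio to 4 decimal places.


original_size = n_symbols * orig_bits = 6791 * 8 = 54328 bits
compressed_size = n_symbols * avg_code_len = 6791 * 3.35 = 22749.85 bits
ratio = original_size / compressed_size = 54328 / 22749.85 = 2.3881

Compression ratio = 2.3881


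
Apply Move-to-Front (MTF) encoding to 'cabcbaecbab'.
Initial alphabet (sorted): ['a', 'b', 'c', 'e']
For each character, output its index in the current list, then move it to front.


MTF encoding:
'c': index 2 in ['a', 'b', 'c', 'e'] -> ['c', 'a', 'b', 'e']
'a': index 1 in ['c', 'a', 'b', 'e'] -> ['a', 'c', 'b', 'e']
'b': index 2 in ['a', 'c', 'b', 'e'] -> ['b', 'a', 'c', 'e']
'c': index 2 in ['b', 'a', 'c', 'e'] -> ['c', 'b', 'a', 'e']
'b': index 1 in ['c', 'b', 'a', 'e'] -> ['b', 'c', 'a', 'e']
'a': index 2 in ['b', 'c', 'a', 'e'] -> ['a', 'b', 'c', 'e']
'e': index 3 in ['a', 'b', 'c', 'e'] -> ['e', 'a', 'b', 'c']
'c': index 3 in ['e', 'a', 'b', 'c'] -> ['c', 'e', 'a', 'b']
'b': index 3 in ['c', 'e', 'a', 'b'] -> ['b', 'c', 'e', 'a']
'a': index 3 in ['b', 'c', 'e', 'a'] -> ['a', 'b', 'c', 'e']
'b': index 1 in ['a', 'b', 'c', 'e'] -> ['b', 'a', 'c', 'e']


Output: [2, 1, 2, 2, 1, 2, 3, 3, 3, 3, 1]


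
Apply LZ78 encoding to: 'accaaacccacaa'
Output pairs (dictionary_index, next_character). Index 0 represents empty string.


LZ78 encoding steps:
Dictionary: {0: ''}
Step 1: w='' (idx 0), next='a' -> output (0, 'a'), add 'a' as idx 1
Step 2: w='' (idx 0), next='c' -> output (0, 'c'), add 'c' as idx 2
Step 3: w='c' (idx 2), next='a' -> output (2, 'a'), add 'ca' as idx 3
Step 4: w='a' (idx 1), next='a' -> output (1, 'a'), add 'aa' as idx 4
Step 5: w='c' (idx 2), next='c' -> output (2, 'c'), add 'cc' as idx 5
Step 6: w='ca' (idx 3), next='c' -> output (3, 'c'), add 'cac' as idx 6
Step 7: w='aa' (idx 4), end of input -> output (4, '')


Encoded: [(0, 'a'), (0, 'c'), (2, 'a'), (1, 'a'), (2, 'c'), (3, 'c'), (4, '')]


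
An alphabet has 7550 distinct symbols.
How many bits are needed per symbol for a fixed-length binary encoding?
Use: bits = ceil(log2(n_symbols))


log2(7550) = 12.8823
Bracket: 2^12 = 4096 < 7550 <= 2^13 = 8192
So ceil(log2(7550)) = 13

bits = ceil(log2(7550)) = ceil(12.8823) = 13 bits


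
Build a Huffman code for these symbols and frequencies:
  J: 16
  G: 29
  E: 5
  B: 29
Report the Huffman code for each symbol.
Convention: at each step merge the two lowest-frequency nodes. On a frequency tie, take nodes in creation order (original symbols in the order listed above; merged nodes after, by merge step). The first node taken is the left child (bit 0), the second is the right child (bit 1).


Huffman tree construction:
Step 1: Merge E(5) + J(16) = 21
Step 2: Merge (E+J)(21) + G(29) = 50
Step 3: Merge B(29) + ((E+J)+G)(50) = 79
Read each symbol's code off the tree from the root (left child = 0, right child = 1).

Codes:
  J: 101 (length 3)
  G: 11 (length 2)
  E: 100 (length 3)
  B: 0 (length 1)
Average code length: 150/79 = 1.8987 bits/symbol


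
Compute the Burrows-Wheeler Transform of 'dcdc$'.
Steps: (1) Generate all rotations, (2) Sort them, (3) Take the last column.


Rotations (sorted):
  0: $dcdc -> last char: c
  1: c$dcd -> last char: d
  2: cdc$d -> last char: d
  3: dc$dc -> last char: c
  4: dcdc$ -> last char: $


BWT = cddc$


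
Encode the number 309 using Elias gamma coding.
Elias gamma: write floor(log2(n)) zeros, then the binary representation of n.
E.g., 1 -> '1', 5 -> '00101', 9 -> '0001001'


num_bits = floor(log2(309)) + 1 = 9
leading_zeros = num_bits - 1 = 8
binary(309) = 100110101

Elias gamma(309) = '00000000' + '100110101' = 00000000100110101 (17 bits)


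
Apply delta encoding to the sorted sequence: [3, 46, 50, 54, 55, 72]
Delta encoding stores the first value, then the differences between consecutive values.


First value: 3
Deltas:
  46 - 3 = 43
  50 - 46 = 4
  54 - 50 = 4
  55 - 54 = 1
  72 - 55 = 17


Delta encoded: [3, 43, 4, 4, 1, 17]


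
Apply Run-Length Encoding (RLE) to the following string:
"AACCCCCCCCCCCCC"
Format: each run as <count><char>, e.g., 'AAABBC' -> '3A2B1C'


Scanning runs left to right:
  i=0: run of 'A' x 2 -> '2A'
  i=2: run of 'C' x 13 -> '13C'

RLE = 2A13C


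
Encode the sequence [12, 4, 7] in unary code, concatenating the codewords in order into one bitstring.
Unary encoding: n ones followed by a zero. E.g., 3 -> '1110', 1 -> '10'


Encode each number as n ones followed by a terminating 0:
  12 -> 1111111111110 (13 bits)
  4 -> 11110 (5 bits)
  7 -> 11111110 (8 bits)
Total length = 13 + 5 + 8 = 26 bits.

Unary([12, 4, 7]) = 11111111111101111011111110 (26 bits)


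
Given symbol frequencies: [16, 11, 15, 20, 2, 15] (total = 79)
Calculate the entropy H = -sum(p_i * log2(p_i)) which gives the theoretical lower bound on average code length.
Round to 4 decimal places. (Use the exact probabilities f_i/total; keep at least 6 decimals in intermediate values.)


Per-symbol terms -p_i * log2(p_i) with p_i = f_i/79:
  p = 16/79 = 0.202532: log2(p) = -2.303781, -p*log2(p) = 0.466589
  p = 11/79 = 0.139241: log2(p) = -2.844349, -p*log2(p) = 0.396049
  p = 15/79 = 0.189873: log2(p) = -2.396890, -p*log2(p) = 0.455106
  p = 20/79 = 0.253165: log2(p) = -1.981853, -p*log2(p) = 0.501735
  p = 2/79 = 0.025316: log2(p) = -5.303781, -p*log2(p) = 0.134273
  p = 15/79 = 0.189873: log2(p) = -2.396890, -p*log2(p) = 0.455106
H = 0.466589 + 0.396049 + 0.455106 + 0.501735 + 0.134273 + 0.455106 = 2.408858

H = 2.4089 bits/symbol


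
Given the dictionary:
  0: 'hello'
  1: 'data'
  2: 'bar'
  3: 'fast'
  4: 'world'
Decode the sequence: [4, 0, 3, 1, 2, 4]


Look up each index in the dictionary:
  4 -> 'world'
  0 -> 'hello'
  3 -> 'fast'
  1 -> 'data'
  2 -> 'bar'
  4 -> 'world'

Decoded: "world hello fast data bar world"


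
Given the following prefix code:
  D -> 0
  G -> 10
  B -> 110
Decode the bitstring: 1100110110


Decoding step by step:
Bits 110 -> B
Bits 0 -> D
Bits 110 -> B
Bits 110 -> B


Decoded message: BDBB


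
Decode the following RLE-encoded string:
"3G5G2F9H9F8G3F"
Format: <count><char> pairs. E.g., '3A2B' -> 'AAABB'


Expanding each <count><char> pair:
  3G -> 'GGG'
  5G -> 'GGGGG'
  2F -> 'FF'
  9H -> 'HHHHHHHHH'
  9F -> 'FFFFFFFFF'
  8G -> 'GGGGGGGG'
  3F -> 'FFF'

Decoded = GGGGGGGGFFHHHHHHHHHFFFFFFFFFGGGGGGGGFFF


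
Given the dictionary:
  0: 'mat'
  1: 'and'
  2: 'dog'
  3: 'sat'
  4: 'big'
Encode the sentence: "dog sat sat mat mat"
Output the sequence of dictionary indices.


Look up each word in the dictionary:
  'dog' -> 2
  'sat' -> 3
  'sat' -> 3
  'mat' -> 0
  'mat' -> 0

Encoded: [2, 3, 3, 0, 0]


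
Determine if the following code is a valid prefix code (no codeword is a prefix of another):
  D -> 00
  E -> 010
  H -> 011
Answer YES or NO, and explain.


Checking each pair (does one codeword prefix another?):
  D='00' vs E='010': no prefix
  D='00' vs H='011': no prefix
  E='010' vs D='00': no prefix
  E='010' vs H='011': no prefix
  H='011' vs D='00': no prefix
  H='011' vs E='010': no prefix
No violation found over all pairs.

YES -- this is a valid prefix code. No codeword is a prefix of any other codeword.


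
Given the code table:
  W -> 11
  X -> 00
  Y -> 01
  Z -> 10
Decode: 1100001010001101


Decoding:
11 -> W
00 -> X
00 -> X
10 -> Z
10 -> Z
00 -> X
11 -> W
01 -> Y


Result: WXXZZXWY


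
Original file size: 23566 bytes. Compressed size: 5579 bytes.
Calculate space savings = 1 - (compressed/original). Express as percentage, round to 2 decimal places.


ratio = compressed/original = 5579/23566 = 0.236739
savings = 1 - ratio = 1 - 0.236739 = 0.763261
as a percentage: 0.763261 * 100 = 76.33%

Space savings = 1 - 5579/23566 = 76.33%


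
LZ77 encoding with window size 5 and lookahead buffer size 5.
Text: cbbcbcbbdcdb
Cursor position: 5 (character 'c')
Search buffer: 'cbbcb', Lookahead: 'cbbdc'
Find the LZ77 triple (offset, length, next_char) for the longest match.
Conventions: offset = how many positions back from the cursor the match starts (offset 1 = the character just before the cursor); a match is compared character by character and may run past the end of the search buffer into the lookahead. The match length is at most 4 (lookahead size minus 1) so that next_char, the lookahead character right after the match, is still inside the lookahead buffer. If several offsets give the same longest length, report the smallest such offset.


Try each offset into the search buffer:
  offset=1 (pos 4, char 'b'): match length 0
  offset=2 (pos 3, char 'c'): match length 2
  offset=3 (pos 2, char 'b'): match length 0
  offset=4 (pos 1, char 'b'): match length 0
  offset=5 (pos 0, char 'c'): match length 3
Longest match has length 3 at offset 5.
next_char = character at position 5 + 3 = 8 -> 'd'

Best match: offset=5, length=3 (matching 'cbb' starting at position 0)
LZ77 triple: (5, 3, 'd')


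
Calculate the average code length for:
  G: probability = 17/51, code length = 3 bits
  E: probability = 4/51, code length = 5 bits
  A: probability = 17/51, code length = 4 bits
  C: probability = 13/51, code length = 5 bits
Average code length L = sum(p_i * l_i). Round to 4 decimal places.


Weighted contributions p_i * l_i:
  G: (17/51) * 3 = 51/51
  E: (4/51) * 5 = 20/51
  A: (17/51) * 4 = 68/51
  C: (13/51) * 5 = 65/51
Sum = (51 + 20 + 68 + 65)/51 = 204/51

L = 204/51 = 4.0000 bits/symbol


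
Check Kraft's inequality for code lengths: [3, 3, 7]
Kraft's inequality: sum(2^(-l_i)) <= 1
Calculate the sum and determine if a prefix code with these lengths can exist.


Sum = 2^(-3) + 2^(-3) + 2^(-7)
    = 0.125 + 0.125 + 0.0078125
    = 33/128 = 0.2578125
Since 0.2578125 <= 1, Kraft's inequality IS satisfied.
A prefix code with these lengths CAN exist.

Kraft sum = 0.2578125. Satisfied.


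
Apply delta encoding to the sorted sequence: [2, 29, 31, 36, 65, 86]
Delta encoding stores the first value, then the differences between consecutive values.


First value: 2
Deltas:
  29 - 2 = 27
  31 - 29 = 2
  36 - 31 = 5
  65 - 36 = 29
  86 - 65 = 21


Delta encoded: [2, 27, 2, 5, 29, 21]


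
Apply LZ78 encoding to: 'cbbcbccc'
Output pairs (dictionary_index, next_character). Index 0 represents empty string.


LZ78 encoding steps:
Dictionary: {0: ''}
Step 1: w='' (idx 0), next='c' -> output (0, 'c'), add 'c' as idx 1
Step 2: w='' (idx 0), next='b' -> output (0, 'b'), add 'b' as idx 2
Step 3: w='b' (idx 2), next='c' -> output (2, 'c'), add 'bc' as idx 3
Step 4: w='bc' (idx 3), next='c' -> output (3, 'c'), add 'bcc' as idx 4
Step 5: w='c' (idx 1), end of input -> output (1, '')


Encoded: [(0, 'c'), (0, 'b'), (2, 'c'), (3, 'c'), (1, '')]


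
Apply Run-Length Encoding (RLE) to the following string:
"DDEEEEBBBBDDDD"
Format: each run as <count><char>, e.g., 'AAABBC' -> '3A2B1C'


Scanning runs left to right:
  i=0: run of 'D' x 2 -> '2D'
  i=2: run of 'E' x 4 -> '4E'
  i=6: run of 'B' x 4 -> '4B'
  i=10: run of 'D' x 4 -> '4D'

RLE = 2D4E4B4D


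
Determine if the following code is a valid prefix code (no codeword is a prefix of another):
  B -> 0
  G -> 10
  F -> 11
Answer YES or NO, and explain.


Checking each pair (does one codeword prefix another?):
  B='0' vs G='10': no prefix
  B='0' vs F='11': no prefix
  G='10' vs B='0': no prefix
  G='10' vs F='11': no prefix
  F='11' vs B='0': no prefix
  F='11' vs G='10': no prefix
No violation found over all pairs.

YES -- this is a valid prefix code. No codeword is a prefix of any other codeword.


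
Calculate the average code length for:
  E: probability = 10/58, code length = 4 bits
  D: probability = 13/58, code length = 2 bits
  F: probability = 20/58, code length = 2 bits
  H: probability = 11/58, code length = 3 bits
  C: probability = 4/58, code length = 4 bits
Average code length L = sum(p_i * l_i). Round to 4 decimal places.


Weighted contributions p_i * l_i:
  E: (10/58) * 4 = 40/58
  D: (13/58) * 2 = 26/58
  F: (20/58) * 2 = 40/58
  H: (11/58) * 3 = 33/58
  C: (4/58) * 4 = 16/58
Sum = (40 + 26 + 40 + 33 + 16)/58 = 155/58

L = 155/58 = 2.6724 bits/symbol


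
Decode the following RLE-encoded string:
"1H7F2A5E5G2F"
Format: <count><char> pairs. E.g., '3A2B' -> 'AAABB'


Expanding each <count><char> pair:
  1H -> 'H'
  7F -> 'FFFFFFF'
  2A -> 'AA'
  5E -> 'EEEEE'
  5G -> 'GGGGG'
  2F -> 'FF'

Decoded = HFFFFFFFAAEEEEEGGGGGFF


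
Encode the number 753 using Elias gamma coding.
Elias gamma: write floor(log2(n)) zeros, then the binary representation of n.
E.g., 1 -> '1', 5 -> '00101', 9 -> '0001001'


num_bits = floor(log2(753)) + 1 = 10
leading_zeros = num_bits - 1 = 9
binary(753) = 1011110001

Elias gamma(753) = '000000000' + '1011110001' = 0000000001011110001 (19 bits)


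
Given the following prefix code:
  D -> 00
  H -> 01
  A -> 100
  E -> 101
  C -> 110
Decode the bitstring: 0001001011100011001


Decoding step by step:
Bits 00 -> D
Bits 01 -> H
Bits 00 -> D
Bits 101 -> E
Bits 110 -> C
Bits 00 -> D
Bits 110 -> C
Bits 01 -> H


Decoded message: DHDECDCH


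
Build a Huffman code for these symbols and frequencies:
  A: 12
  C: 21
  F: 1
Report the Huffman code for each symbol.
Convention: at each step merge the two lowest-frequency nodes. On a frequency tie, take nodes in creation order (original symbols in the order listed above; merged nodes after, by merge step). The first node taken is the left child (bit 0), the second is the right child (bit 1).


Huffman tree construction:
Step 1: Merge F(1) + A(12) = 13
Step 2: Merge (F+A)(13) + C(21) = 34
Read each symbol's code off the tree from the root (left child = 0, right child = 1).

Codes:
  A: 01 (length 2)
  C: 1 (length 1)
  F: 00 (length 2)
Average code length: 47/34 = 1.3824 bits/symbol


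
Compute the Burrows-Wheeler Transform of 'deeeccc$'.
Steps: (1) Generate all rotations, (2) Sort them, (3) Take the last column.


Rotations (sorted):
  0: $deeeccc -> last char: c
  1: c$deeecc -> last char: c
  2: cc$deeec -> last char: c
  3: ccc$deee -> last char: e
  4: deeeccc$ -> last char: $
  5: eccc$dee -> last char: e
  6: eeccc$de -> last char: e
  7: eeeccc$d -> last char: d


BWT = ccce$eed


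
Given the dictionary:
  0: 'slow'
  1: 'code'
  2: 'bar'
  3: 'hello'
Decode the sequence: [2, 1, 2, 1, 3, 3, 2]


Look up each index in the dictionary:
  2 -> 'bar'
  1 -> 'code'
  2 -> 'bar'
  1 -> 'code'
  3 -> 'hello'
  3 -> 'hello'
  2 -> 'bar'

Decoded: "bar code bar code hello hello bar"


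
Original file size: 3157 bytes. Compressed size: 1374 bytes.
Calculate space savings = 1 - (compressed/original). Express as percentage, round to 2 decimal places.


ratio = compressed/original = 1374/3157 = 0.435223
savings = 1 - ratio = 1 - 0.435223 = 0.564777
as a percentage: 0.564777 * 100 = 56.48%

Space savings = 1 - 1374/3157 = 56.48%


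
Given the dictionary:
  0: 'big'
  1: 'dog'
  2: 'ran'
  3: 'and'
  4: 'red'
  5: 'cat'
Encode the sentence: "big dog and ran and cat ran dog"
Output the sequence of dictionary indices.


Look up each word in the dictionary:
  'big' -> 0
  'dog' -> 1
  'and' -> 3
  'ran' -> 2
  'and' -> 3
  'cat' -> 5
  'ran' -> 2
  'dog' -> 1

Encoded: [0, 1, 3, 2, 3, 5, 2, 1]


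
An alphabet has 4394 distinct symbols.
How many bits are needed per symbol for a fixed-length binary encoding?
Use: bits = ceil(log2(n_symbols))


log2(4394) = 12.1013
Bracket: 2^12 = 4096 < 4394 <= 2^13 = 8192
So ceil(log2(4394)) = 13

bits = ceil(log2(4394)) = ceil(12.1013) = 13 bits


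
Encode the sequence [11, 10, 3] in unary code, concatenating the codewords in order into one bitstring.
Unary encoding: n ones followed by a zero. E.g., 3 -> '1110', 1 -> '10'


Encode each number as n ones followed by a terminating 0:
  11 -> 111111111110 (12 bits)
  10 -> 11111111110 (11 bits)
  3 -> 1110 (4 bits)
Total length = 12 + 11 + 4 = 27 bits.

Unary([11, 10, 3]) = 111111111110111111111101110 (27 bits)


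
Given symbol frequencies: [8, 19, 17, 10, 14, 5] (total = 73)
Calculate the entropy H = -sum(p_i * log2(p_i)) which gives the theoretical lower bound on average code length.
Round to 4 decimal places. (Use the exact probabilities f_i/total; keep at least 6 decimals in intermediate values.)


Per-symbol terms -p_i * log2(p_i) with p_i = f_i/73:
  p = 8/73 = 0.109589: log2(p) = -3.189825, -p*log2(p) = 0.349570
  p = 19/73 = 0.260274: log2(p) = -1.941897, -p*log2(p) = 0.505425
  p = 17/73 = 0.232877: log2(p) = -2.102362, -p*log2(p) = 0.489591
  p = 10/73 = 0.136986: log2(p) = -2.867896, -p*log2(p) = 0.392863
  p = 14/73 = 0.191781: log2(p) = -2.382470, -p*log2(p) = 0.456912
  p = 5/73 = 0.068493: log2(p) = -3.867896, -p*log2(p) = 0.264924
H = 0.349570 + 0.505425 + 0.489591 + 0.392863 + 0.456912 + 0.264924 = 2.459285

H = 2.4593 bits/symbol


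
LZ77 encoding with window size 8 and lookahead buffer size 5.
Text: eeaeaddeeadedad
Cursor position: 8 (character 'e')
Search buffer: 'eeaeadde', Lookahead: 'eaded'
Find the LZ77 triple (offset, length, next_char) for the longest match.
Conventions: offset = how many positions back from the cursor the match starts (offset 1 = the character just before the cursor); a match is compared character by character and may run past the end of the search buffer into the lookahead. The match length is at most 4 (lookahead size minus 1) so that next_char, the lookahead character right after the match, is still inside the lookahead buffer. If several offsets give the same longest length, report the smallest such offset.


Try each offset into the search buffer:
  offset=1 (pos 7, char 'e'): match length 1
  offset=2 (pos 6, char 'd'): match length 0
  offset=3 (pos 5, char 'd'): match length 0
  offset=4 (pos 4, char 'a'): match length 0
  offset=5 (pos 3, char 'e'): match length 3
  offset=6 (pos 2, char 'a'): match length 0
  offset=7 (pos 1, char 'e'): match length 2
  offset=8 (pos 0, char 'e'): match length 1
Longest match has length 3 at offset 5.
next_char = character at position 8 + 3 = 11 -> 'e'

Best match: offset=5, length=3 (matching 'ead' starting at position 3)
LZ77 triple: (5, 3, 'e')


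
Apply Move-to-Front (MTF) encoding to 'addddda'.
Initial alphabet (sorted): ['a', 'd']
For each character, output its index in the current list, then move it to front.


MTF encoding:
'a': index 0 in ['a', 'd'] -> ['a', 'd']
'd': index 1 in ['a', 'd'] -> ['d', 'a']
'd': index 0 in ['d', 'a'] -> ['d', 'a']
'd': index 0 in ['d', 'a'] -> ['d', 'a']
'd': index 0 in ['d', 'a'] -> ['d', 'a']
'd': index 0 in ['d', 'a'] -> ['d', 'a']
'a': index 1 in ['d', 'a'] -> ['a', 'd']


Output: [0, 1, 0, 0, 0, 0, 1]


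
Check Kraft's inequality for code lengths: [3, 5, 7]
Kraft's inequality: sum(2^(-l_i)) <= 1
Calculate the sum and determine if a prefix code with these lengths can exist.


Sum = 2^(-3) + 2^(-5) + 2^(-7)
    = 0.125 + 0.03125 + 0.0078125
    = 21/128 = 0.1640625
Since 0.1640625 <= 1, Kraft's inequality IS satisfied.
A prefix code with these lengths CAN exist.

Kraft sum = 0.1640625. Satisfied.


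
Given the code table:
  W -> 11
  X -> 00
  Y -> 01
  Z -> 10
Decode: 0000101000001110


Decoding:
00 -> X
00 -> X
10 -> Z
10 -> Z
00 -> X
00 -> X
11 -> W
10 -> Z


Result: XXZZXXWZ


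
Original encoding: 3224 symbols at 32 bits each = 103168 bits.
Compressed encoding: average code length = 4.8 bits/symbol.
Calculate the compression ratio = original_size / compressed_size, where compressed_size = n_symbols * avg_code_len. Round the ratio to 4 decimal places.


original_size = n_symbols * orig_bits = 3224 * 32 = 103168 bits
compressed_size = n_symbols * avg_code_len = 3224 * 4.8 = 15475.2 bits
ratio = original_size / compressed_size = 103168 / 15475.2 = 6.6667

Compression ratio = 6.6667


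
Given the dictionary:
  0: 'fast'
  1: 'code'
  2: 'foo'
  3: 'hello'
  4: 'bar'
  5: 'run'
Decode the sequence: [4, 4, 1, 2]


Look up each index in the dictionary:
  4 -> 'bar'
  4 -> 'bar'
  1 -> 'code'
  2 -> 'foo'

Decoded: "bar bar code foo"


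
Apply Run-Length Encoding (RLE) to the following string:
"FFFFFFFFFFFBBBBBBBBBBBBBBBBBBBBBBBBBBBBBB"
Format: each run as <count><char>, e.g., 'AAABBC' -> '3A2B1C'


Scanning runs left to right:
  i=0: run of 'F' x 11 -> '11F'
  i=11: run of 'B' x 30 -> '30B'

RLE = 11F30B


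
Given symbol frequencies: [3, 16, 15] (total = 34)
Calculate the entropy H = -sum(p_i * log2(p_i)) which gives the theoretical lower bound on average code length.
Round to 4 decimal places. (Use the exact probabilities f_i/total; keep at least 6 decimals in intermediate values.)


Per-symbol terms -p_i * log2(p_i) with p_i = f_i/34:
  p = 3/34 = 0.088235: log2(p) = -3.502500, -p*log2(p) = 0.309044
  p = 16/34 = 0.470588: log2(p) = -1.087463, -p*log2(p) = 0.511747
  p = 15/34 = 0.441176: log2(p) = -1.180572, -p*log2(p) = 0.520841
H = 0.309044 + 0.511747 + 0.520841 = 1.341632

H = 1.3416 bits/symbol


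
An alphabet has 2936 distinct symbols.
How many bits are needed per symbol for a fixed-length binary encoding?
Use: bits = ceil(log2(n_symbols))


log2(2936) = 11.5196
Bracket: 2^11 = 2048 < 2936 <= 2^12 = 4096
So ceil(log2(2936)) = 12

bits = ceil(log2(2936)) = ceil(11.5196) = 12 bits


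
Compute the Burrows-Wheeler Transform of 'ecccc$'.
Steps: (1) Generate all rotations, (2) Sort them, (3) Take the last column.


Rotations (sorted):
  0: $ecccc -> last char: c
  1: c$eccc -> last char: c
  2: cc$ecc -> last char: c
  3: ccc$ec -> last char: c
  4: cccc$e -> last char: e
  5: ecccc$ -> last char: $


BWT = cccce$


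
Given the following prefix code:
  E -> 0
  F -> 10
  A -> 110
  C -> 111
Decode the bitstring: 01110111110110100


Decoding step by step:
Bits 0 -> E
Bits 111 -> C
Bits 0 -> E
Bits 111 -> C
Bits 110 -> A
Bits 110 -> A
Bits 10 -> F
Bits 0 -> E


Decoded message: ECECAAFE


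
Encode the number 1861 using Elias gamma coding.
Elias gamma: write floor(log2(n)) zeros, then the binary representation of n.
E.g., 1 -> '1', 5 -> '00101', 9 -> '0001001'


num_bits = floor(log2(1861)) + 1 = 11
leading_zeros = num_bits - 1 = 10
binary(1861) = 11101000101

Elias gamma(1861) = '0000000000' + '11101000101' = 000000000011101000101 (21 bits)


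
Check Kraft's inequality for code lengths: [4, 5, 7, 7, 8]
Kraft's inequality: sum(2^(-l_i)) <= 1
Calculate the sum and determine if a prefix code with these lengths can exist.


Sum = 2^(-4) + 2^(-5) + 2^(-7) + 2^(-7) + 2^(-8)
    = 0.0625 + 0.03125 + 0.0078125 + 0.0078125 + 0.00390625
    = 29/256 = 0.11328125
Since 0.11328125 <= 1, Kraft's inequality IS satisfied.
A prefix code with these lengths CAN exist.

Kraft sum = 0.11328125. Satisfied.


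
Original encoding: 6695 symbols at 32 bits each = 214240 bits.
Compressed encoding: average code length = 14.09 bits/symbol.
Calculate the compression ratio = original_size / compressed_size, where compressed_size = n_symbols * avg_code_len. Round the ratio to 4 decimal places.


original_size = n_symbols * orig_bits = 6695 * 32 = 214240 bits
compressed_size = n_symbols * avg_code_len = 6695 * 14.09 = 94332.55 bits
ratio = original_size / compressed_size = 214240 / 94332.55 = 2.2711

Compression ratio = 2.2711


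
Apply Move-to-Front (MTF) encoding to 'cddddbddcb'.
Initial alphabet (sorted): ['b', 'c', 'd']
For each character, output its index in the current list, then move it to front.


MTF encoding:
'c': index 1 in ['b', 'c', 'd'] -> ['c', 'b', 'd']
'd': index 2 in ['c', 'b', 'd'] -> ['d', 'c', 'b']
'd': index 0 in ['d', 'c', 'b'] -> ['d', 'c', 'b']
'd': index 0 in ['d', 'c', 'b'] -> ['d', 'c', 'b']
'd': index 0 in ['d', 'c', 'b'] -> ['d', 'c', 'b']
'b': index 2 in ['d', 'c', 'b'] -> ['b', 'd', 'c']
'd': index 1 in ['b', 'd', 'c'] -> ['d', 'b', 'c']
'd': index 0 in ['d', 'b', 'c'] -> ['d', 'b', 'c']
'c': index 2 in ['d', 'b', 'c'] -> ['c', 'd', 'b']
'b': index 2 in ['c', 'd', 'b'] -> ['b', 'c', 'd']


Output: [1, 2, 0, 0, 0, 2, 1, 0, 2, 2]


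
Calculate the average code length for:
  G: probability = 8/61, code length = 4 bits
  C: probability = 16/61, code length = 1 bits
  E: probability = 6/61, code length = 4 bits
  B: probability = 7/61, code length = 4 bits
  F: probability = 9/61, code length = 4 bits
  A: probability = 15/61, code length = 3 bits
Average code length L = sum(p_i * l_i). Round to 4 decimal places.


Weighted contributions p_i * l_i:
  G: (8/61) * 4 = 32/61
  C: (16/61) * 1 = 16/61
  E: (6/61) * 4 = 24/61
  B: (7/61) * 4 = 28/61
  F: (9/61) * 4 = 36/61
  A: (15/61) * 3 = 45/61
Sum = (32 + 16 + 24 + 28 + 36 + 45)/61 = 181/61

L = 181/61 = 2.9672 bits/symbol


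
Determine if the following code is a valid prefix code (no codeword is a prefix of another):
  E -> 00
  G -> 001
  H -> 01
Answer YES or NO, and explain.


Checking each pair (does one codeword prefix another?):
  E='00' vs G='001': prefix -- VIOLATION

NO -- this is NOT a valid prefix code. E (00) is a prefix of G (001).


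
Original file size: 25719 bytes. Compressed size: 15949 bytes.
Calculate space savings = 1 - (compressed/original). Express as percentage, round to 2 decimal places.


ratio = compressed/original = 15949/25719 = 0.620125
savings = 1 - ratio = 1 - 0.620125 = 0.379875
as a percentage: 0.379875 * 100 = 37.99%

Space savings = 1 - 15949/25719 = 37.99%


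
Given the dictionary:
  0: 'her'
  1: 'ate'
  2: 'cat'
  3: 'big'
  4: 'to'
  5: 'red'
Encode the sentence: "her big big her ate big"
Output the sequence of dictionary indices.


Look up each word in the dictionary:
  'her' -> 0
  'big' -> 3
  'big' -> 3
  'her' -> 0
  'ate' -> 1
  'big' -> 3

Encoded: [0, 3, 3, 0, 1, 3]


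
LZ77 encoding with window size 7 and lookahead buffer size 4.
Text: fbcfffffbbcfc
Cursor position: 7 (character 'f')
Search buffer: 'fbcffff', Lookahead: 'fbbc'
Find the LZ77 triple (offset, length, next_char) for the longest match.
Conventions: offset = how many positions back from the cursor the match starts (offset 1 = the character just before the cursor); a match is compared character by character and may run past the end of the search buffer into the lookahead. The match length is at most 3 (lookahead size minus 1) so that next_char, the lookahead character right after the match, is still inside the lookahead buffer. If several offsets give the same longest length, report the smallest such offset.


Try each offset into the search buffer:
  offset=1 (pos 6, char 'f'): match length 1
  offset=2 (pos 5, char 'f'): match length 1
  offset=3 (pos 4, char 'f'): match length 1
  offset=4 (pos 3, char 'f'): match length 1
  offset=5 (pos 2, char 'c'): match length 0
  offset=6 (pos 1, char 'b'): match length 0
  offset=7 (pos 0, char 'f'): match length 2
Longest match has length 2 at offset 7.
next_char = character at position 7 + 2 = 9 -> 'b'

Best match: offset=7, length=2 (matching 'fb' starting at position 0)
LZ77 triple: (7, 2, 'b')


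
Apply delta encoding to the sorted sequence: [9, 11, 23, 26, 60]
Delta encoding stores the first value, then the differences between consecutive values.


First value: 9
Deltas:
  11 - 9 = 2
  23 - 11 = 12
  26 - 23 = 3
  60 - 26 = 34


Delta encoded: [9, 2, 12, 3, 34]


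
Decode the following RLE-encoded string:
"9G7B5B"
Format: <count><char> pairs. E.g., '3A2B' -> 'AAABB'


Expanding each <count><char> pair:
  9G -> 'GGGGGGGGG'
  7B -> 'BBBBBBB'
  5B -> 'BBBBB'

Decoded = GGGGGGGGGBBBBBBBBBBBB


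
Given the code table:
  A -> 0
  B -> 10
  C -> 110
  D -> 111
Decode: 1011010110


Decoding:
10 -> B
110 -> C
10 -> B
110 -> C


Result: BCBC


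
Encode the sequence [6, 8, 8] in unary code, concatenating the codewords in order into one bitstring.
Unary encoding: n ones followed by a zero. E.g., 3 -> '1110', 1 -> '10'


Encode each number as n ones followed by a terminating 0:
  6 -> 1111110 (7 bits)
  8 -> 111111110 (9 bits)
  8 -> 111111110 (9 bits)
Total length = 7 + 9 + 9 = 25 bits.

Unary([6, 8, 8]) = 1111110111111110111111110 (25 bits)


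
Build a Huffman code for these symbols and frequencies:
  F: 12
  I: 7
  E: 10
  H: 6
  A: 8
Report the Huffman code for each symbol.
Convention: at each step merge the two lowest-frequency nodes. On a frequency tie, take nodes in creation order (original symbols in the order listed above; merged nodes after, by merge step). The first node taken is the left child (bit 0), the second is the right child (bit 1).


Huffman tree construction:
Step 1: Merge H(6) + I(7) = 13
Step 2: Merge A(8) + E(10) = 18
Step 3: Merge F(12) + (H+I)(13) = 25
Step 4: Merge (A+E)(18) + (F+(H+I))(25) = 43
Read each symbol's code off the tree from the root (left child = 0, right child = 1).

Codes:
  F: 10 (length 2)
  I: 111 (length 3)
  E: 01 (length 2)
  H: 110 (length 3)
  A: 00 (length 2)
Average code length: 99/43 = 2.3023 bits/symbol


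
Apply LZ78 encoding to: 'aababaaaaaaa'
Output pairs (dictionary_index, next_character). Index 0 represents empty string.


LZ78 encoding steps:
Dictionary: {0: ''}
Step 1: w='' (idx 0), next='a' -> output (0, 'a'), add 'a' as idx 1
Step 2: w='a' (idx 1), next='b' -> output (1, 'b'), add 'ab' as idx 2
Step 3: w='ab' (idx 2), next='a' -> output (2, 'a'), add 'aba' as idx 3
Step 4: w='a' (idx 1), next='a' -> output (1, 'a'), add 'aa' as idx 4
Step 5: w='aa' (idx 4), next='a' -> output (4, 'a'), add 'aaa' as idx 5
Step 6: w='a' (idx 1), end of input -> output (1, '')


Encoded: [(0, 'a'), (1, 'b'), (2, 'a'), (1, 'a'), (4, 'a'), (1, '')]


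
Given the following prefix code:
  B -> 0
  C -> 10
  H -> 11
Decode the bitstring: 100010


Decoding step by step:
Bits 10 -> C
Bits 0 -> B
Bits 0 -> B
Bits 10 -> C


Decoded message: CBBC


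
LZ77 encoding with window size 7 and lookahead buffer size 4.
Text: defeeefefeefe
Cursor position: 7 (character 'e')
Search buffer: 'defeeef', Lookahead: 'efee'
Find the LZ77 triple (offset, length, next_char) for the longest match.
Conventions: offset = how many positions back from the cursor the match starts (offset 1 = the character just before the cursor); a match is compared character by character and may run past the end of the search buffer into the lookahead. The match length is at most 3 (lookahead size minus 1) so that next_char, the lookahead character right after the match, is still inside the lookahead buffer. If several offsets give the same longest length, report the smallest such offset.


Try each offset into the search buffer:
  offset=1 (pos 6, char 'f'): match length 0
  offset=2 (pos 5, char 'e'): match length 3
  offset=3 (pos 4, char 'e'): match length 1
  offset=4 (pos 3, char 'e'): match length 1
  offset=5 (pos 2, char 'f'): match length 0
  offset=6 (pos 1, char 'e'): match length 3
  offset=7 (pos 0, char 'd'): match length 0
Longest match has length 3, found at offsets 2, 6; take the smallest, offset 2.
next_char = character at position 7 + 3 = 10 -> 'e'

Best match: offset=2, length=3 (matching 'efe' starting at position 5)
LZ77 triple: (2, 3, 'e')


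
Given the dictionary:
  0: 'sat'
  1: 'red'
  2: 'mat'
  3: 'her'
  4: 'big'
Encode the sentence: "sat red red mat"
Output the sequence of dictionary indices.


Look up each word in the dictionary:
  'sat' -> 0
  'red' -> 1
  'red' -> 1
  'mat' -> 2

Encoded: [0, 1, 1, 2]


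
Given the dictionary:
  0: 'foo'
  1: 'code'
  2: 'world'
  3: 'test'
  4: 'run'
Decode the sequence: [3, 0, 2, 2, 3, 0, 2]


Look up each index in the dictionary:
  3 -> 'test'
  0 -> 'foo'
  2 -> 'world'
  2 -> 'world'
  3 -> 'test'
  0 -> 'foo'
  2 -> 'world'

Decoded: "test foo world world test foo world"


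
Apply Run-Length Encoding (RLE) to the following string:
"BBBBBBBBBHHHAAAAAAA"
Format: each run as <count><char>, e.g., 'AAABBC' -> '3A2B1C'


Scanning runs left to right:
  i=0: run of 'B' x 9 -> '9B'
  i=9: run of 'H' x 3 -> '3H'
  i=12: run of 'A' x 7 -> '7A'

RLE = 9B3H7A


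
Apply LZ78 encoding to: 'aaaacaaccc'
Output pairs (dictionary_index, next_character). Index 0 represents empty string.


LZ78 encoding steps:
Dictionary: {0: ''}
Step 1: w='' (idx 0), next='a' -> output (0, 'a'), add 'a' as idx 1
Step 2: w='a' (idx 1), next='a' -> output (1, 'a'), add 'aa' as idx 2
Step 3: w='a' (idx 1), next='c' -> output (1, 'c'), add 'ac' as idx 3
Step 4: w='aa' (idx 2), next='c' -> output (2, 'c'), add 'aac' as idx 4
Step 5: w='' (idx 0), next='c' -> output (0, 'c'), add 'c' as idx 5
Step 6: w='c' (idx 5), end of input -> output (5, '')


Encoded: [(0, 'a'), (1, 'a'), (1, 'c'), (2, 'c'), (0, 'c'), (5, '')]


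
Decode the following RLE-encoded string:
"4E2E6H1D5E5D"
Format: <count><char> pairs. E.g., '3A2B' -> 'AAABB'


Expanding each <count><char> pair:
  4E -> 'EEEE'
  2E -> 'EE'
  6H -> 'HHHHHH'
  1D -> 'D'
  5E -> 'EEEEE'
  5D -> 'DDDDD'

Decoded = EEEEEEHHHHHHDEEEEEDDDDD


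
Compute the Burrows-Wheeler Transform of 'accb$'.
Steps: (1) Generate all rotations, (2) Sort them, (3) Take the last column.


Rotations (sorted):
  0: $accb -> last char: b
  1: accb$ -> last char: $
  2: b$acc -> last char: c
  3: cb$ac -> last char: c
  4: ccb$a -> last char: a


BWT = b$cca


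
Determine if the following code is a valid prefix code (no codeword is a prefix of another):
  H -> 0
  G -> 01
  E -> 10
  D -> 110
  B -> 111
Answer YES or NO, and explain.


Checking each pair (does one codeword prefix another?):
  H='0' vs G='01': prefix -- VIOLATION

NO -- this is NOT a valid prefix code. H (0) is a prefix of G (01).


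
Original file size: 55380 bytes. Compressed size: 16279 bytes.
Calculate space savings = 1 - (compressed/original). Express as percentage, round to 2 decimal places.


ratio = compressed/original = 16279/55380 = 0.293951
savings = 1 - ratio = 1 - 0.293951 = 0.706049
as a percentage: 0.706049 * 100 = 70.6%

Space savings = 1 - 16279/55380 = 70.6%


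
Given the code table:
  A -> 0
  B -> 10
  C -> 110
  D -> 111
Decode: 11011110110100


Decoding:
110 -> C
111 -> D
10 -> B
110 -> C
10 -> B
0 -> A


Result: CDBCBA


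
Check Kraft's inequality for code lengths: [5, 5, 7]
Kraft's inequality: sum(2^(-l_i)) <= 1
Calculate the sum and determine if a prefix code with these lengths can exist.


Sum = 2^(-5) + 2^(-5) + 2^(-7)
    = 0.03125 + 0.03125 + 0.0078125
    = 9/128 = 0.0703125
Since 0.0703125 <= 1, Kraft's inequality IS satisfied.
A prefix code with these lengths CAN exist.

Kraft sum = 0.0703125. Satisfied.


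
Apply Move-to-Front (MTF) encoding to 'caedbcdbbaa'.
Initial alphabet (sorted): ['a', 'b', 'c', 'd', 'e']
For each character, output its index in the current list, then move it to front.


MTF encoding:
'c': index 2 in ['a', 'b', 'c', 'd', 'e'] -> ['c', 'a', 'b', 'd', 'e']
'a': index 1 in ['c', 'a', 'b', 'd', 'e'] -> ['a', 'c', 'b', 'd', 'e']
'e': index 4 in ['a', 'c', 'b', 'd', 'e'] -> ['e', 'a', 'c', 'b', 'd']
'd': index 4 in ['e', 'a', 'c', 'b', 'd'] -> ['d', 'e', 'a', 'c', 'b']
'b': index 4 in ['d', 'e', 'a', 'c', 'b'] -> ['b', 'd', 'e', 'a', 'c']
'c': index 4 in ['b', 'd', 'e', 'a', 'c'] -> ['c', 'b', 'd', 'e', 'a']
'd': index 2 in ['c', 'b', 'd', 'e', 'a'] -> ['d', 'c', 'b', 'e', 'a']
'b': index 2 in ['d', 'c', 'b', 'e', 'a'] -> ['b', 'd', 'c', 'e', 'a']
'b': index 0 in ['b', 'd', 'c', 'e', 'a'] -> ['b', 'd', 'c', 'e', 'a']
'a': index 4 in ['b', 'd', 'c', 'e', 'a'] -> ['a', 'b', 'd', 'c', 'e']
'a': index 0 in ['a', 'b', 'd', 'c', 'e'] -> ['a', 'b', 'd', 'c', 'e']


Output: [2, 1, 4, 4, 4, 4, 2, 2, 0, 4, 0]


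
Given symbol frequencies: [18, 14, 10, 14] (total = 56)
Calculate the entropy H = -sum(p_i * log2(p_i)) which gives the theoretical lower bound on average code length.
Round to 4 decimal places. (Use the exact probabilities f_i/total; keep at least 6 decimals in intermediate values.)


Per-symbol terms -p_i * log2(p_i) with p_i = f_i/56:
  p = 18/56 = 0.321429: log2(p) = -1.637430, -p*log2(p) = 0.526317
  p = 14/56 = 0.250000: log2(p) = -2.000000, -p*log2(p) = 0.500000
  p = 10/56 = 0.178571: log2(p) = -2.485427, -p*log2(p) = 0.443826
  p = 14/56 = 0.250000: log2(p) = -2.000000, -p*log2(p) = 0.500000
H = 0.526317 + 0.500000 + 0.443826 + 0.500000 = 1.970143

H = 1.9701 bits/symbol


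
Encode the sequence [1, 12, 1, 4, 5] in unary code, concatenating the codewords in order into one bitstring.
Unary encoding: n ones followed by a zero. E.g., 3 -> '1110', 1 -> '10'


Encode each number as n ones followed by a terminating 0:
  1 -> 10 (2 bits)
  12 -> 1111111111110 (13 bits)
  1 -> 10 (2 bits)
  4 -> 11110 (5 bits)
  5 -> 111110 (6 bits)
Total length = 2 + 13 + 2 + 5 + 6 = 28 bits.

Unary([1, 12, 1, 4, 5]) = 1011111111111101011110111110 (28 bits)


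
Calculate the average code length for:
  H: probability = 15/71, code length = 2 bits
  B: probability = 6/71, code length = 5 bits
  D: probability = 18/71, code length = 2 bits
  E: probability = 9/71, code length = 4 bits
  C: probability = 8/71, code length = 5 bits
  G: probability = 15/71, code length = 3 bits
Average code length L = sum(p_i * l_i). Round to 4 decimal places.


Weighted contributions p_i * l_i:
  H: (15/71) * 2 = 30/71
  B: (6/71) * 5 = 30/71
  D: (18/71) * 2 = 36/71
  E: (9/71) * 4 = 36/71
  C: (8/71) * 5 = 40/71
  G: (15/71) * 3 = 45/71
Sum = (30 + 30 + 36 + 36 + 40 + 45)/71 = 217/71

L = 217/71 = 3.0563 bits/symbol


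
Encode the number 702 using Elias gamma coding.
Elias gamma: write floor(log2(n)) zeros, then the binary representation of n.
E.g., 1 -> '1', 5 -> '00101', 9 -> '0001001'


num_bits = floor(log2(702)) + 1 = 10
leading_zeros = num_bits - 1 = 9
binary(702) = 1010111110

Elias gamma(702) = '000000000' + '1010111110' = 0000000001010111110 (19 bits)


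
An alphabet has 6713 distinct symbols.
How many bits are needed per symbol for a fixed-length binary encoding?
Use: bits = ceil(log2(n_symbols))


log2(6713) = 12.7127
Bracket: 2^12 = 4096 < 6713 <= 2^13 = 8192
So ceil(log2(6713)) = 13

bits = ceil(log2(6713)) = ceil(12.7127) = 13 bits


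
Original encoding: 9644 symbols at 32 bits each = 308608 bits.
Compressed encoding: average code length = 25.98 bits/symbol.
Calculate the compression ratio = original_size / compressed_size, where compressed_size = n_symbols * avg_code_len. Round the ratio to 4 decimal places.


original_size = n_symbols * orig_bits = 9644 * 32 = 308608 bits
compressed_size = n_symbols * avg_code_len = 9644 * 25.98 = 250551.12 bits
ratio = original_size / compressed_size = 308608 / 250551.12 = 1.2317

Compression ratio = 1.2317


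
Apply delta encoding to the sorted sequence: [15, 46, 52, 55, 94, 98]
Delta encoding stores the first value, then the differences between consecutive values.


First value: 15
Deltas:
  46 - 15 = 31
  52 - 46 = 6
  55 - 52 = 3
  94 - 55 = 39
  98 - 94 = 4


Delta encoded: [15, 31, 6, 3, 39, 4]


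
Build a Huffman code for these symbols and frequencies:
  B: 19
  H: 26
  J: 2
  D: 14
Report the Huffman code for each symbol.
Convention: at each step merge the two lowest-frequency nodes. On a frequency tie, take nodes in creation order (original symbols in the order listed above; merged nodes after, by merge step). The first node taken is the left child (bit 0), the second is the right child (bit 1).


Huffman tree construction:
Step 1: Merge J(2) + D(14) = 16
Step 2: Merge (J+D)(16) + B(19) = 35
Step 3: Merge H(26) + ((J+D)+B)(35) = 61
Read each symbol's code off the tree from the root (left child = 0, right child = 1).

Codes:
  B: 11 (length 2)
  H: 0 (length 1)
  J: 100 (length 3)
  D: 101 (length 3)
Average code length: 112/61 = 1.8361 bits/symbol


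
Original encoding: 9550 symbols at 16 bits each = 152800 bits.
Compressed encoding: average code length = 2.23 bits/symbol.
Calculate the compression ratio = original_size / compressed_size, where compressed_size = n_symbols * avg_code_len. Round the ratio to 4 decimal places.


original_size = n_symbols * orig_bits = 9550 * 16 = 152800 bits
compressed_size = n_symbols * avg_code_len = 9550 * 2.23 = 21296.5 bits
ratio = original_size / compressed_size = 152800 / 21296.5 = 7.1749

Compression ratio = 7.1749


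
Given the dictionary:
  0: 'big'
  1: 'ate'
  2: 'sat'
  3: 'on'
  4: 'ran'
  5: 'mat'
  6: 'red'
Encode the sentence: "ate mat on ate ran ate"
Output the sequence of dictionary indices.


Look up each word in the dictionary:
  'ate' -> 1
  'mat' -> 5
  'on' -> 3
  'ate' -> 1
  'ran' -> 4
  'ate' -> 1

Encoded: [1, 5, 3, 1, 4, 1]
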